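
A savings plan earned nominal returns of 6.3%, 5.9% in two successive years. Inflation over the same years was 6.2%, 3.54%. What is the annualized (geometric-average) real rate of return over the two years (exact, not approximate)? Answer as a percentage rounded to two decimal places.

1.18%

Compound the nominal returns: 1.0630 × 1.0590 = 1.12571700.
Compound inflation: 1.0620 × 1.0354 = 1.09959480.
Deflate: 1.12571700 / 1.09959480 = 1.02375621.
Annualized real rate = 1.02375621^(1/2) − 1 = 1.1808% → 1.18%.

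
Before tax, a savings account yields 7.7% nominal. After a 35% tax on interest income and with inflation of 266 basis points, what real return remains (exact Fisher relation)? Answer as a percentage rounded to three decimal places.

After-tax nominal return = 7.7% × (1 − 0.35) = 5.0050%.
1 + r = 1.05005 / 1.02660 = 1.022842
After-tax real rate = 1.022842 − 1 → 2.284%.

2.284%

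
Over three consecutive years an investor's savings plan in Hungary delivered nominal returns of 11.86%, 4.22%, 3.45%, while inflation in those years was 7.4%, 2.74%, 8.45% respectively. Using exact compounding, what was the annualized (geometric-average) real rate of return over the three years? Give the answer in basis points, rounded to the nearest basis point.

26 basis points

Nominal growth factor = 1.1186 × 1.0422 × 1.0345 = 1.20602519
Price-level growth factor = 1.0740 × 1.0274 × 1.0845 = 1.19666723
Real growth factor = 1.20602519 / 1.19666723 = 1.00782002
Annualized real rate = 1.00782002^(1/3) − 1 = 0.2600% → 26 basis points.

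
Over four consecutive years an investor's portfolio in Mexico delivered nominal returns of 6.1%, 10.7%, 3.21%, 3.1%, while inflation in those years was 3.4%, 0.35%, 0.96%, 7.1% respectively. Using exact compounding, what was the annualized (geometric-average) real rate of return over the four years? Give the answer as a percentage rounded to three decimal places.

2.735%

Nominal growth factor = 1.0610 × 1.1070 × 1.0321 × 1.0310 = 1.24980843
Price-level growth factor = 1.0340 × 1.0035 × 1.0096 × 1.0710 = 1.12195833
Real growth factor = 1.24980843 / 1.12195833 = 1.11395262
Annualized real rate = 1.11395262^(1/4) − 1 = 2.7346% → 2.735%.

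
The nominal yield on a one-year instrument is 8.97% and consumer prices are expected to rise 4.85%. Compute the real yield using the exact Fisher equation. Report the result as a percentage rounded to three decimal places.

1 + r = 1.08970 / 1.04850 = 1.039294
r = 1.039294 − 1 = 3.9294%, i.e. 3.929%.

3.929%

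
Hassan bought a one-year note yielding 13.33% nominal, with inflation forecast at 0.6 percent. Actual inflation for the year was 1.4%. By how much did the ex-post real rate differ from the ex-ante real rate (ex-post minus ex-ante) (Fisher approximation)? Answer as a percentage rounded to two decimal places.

Ex-ante: 13.33% − 0.6% = 12.730%
Ex-post: 13.33% − 1.4% = 11.930%
Difference (ex-post − ex-ante) = -0.8000% → -0.80%.

-0.80%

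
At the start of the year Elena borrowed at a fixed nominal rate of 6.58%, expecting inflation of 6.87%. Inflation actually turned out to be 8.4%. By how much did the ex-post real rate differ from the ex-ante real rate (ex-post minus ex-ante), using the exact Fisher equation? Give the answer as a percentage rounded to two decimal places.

Ex-ante: (1 + 0.0658)/(1 + 0.0687) − 1 = -0.2714%
Ex-post: (1 + 0.0658)/(1 + 0.0840) − 1 = -1.6790%
Difference (ex-post − ex-ante) = -1.4076% → -1.41%.

-1.41%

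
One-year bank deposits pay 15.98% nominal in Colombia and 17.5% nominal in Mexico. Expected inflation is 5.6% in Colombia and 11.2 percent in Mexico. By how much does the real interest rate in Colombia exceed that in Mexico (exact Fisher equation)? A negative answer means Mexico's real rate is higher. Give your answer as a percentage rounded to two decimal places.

4.16%

Colombia: (1 + 0.1598)/(1 + 0.0560) − 1 = 9.8295%
Mexico: (1 + 0.1750)/(1 + 0.1120) − 1 = 5.6655%
Differential = 9.8295% − 5.6655% = 4.1641% → 4.16%.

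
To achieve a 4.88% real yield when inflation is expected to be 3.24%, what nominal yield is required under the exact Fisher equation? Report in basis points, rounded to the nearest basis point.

(1 + i) = (1 + r)(1 + π) = 1.04880 × 1.03240 = 1.08278112
i = 1.08278112 − 1, so the required nominal rate is 828 basis points.

828 basis points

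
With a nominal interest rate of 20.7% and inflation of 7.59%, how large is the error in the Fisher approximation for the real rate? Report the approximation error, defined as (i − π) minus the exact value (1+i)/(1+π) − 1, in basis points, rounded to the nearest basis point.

92 basis points

Approximate: r ≈ 20.700% − 7.590% = 13.1100%
Exact: (1 + 0.2070)/(1 + 0.0759) − 1 = 12.1851%
Error = 13.1100% − 12.1851% = 0.9249% → 92 basis points.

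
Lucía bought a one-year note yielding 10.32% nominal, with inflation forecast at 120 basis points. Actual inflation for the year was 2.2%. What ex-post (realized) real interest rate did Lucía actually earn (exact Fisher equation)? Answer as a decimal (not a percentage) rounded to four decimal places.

Ex-post: (1 + 0.1032)/(1 + 0.0220) − 1 = 7.9452%
So the realized real rate is 0.0795.

0.0795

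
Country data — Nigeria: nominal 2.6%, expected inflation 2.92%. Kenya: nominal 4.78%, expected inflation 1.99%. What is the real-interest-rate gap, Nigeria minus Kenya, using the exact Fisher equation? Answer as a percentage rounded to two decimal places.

-3.05%

Nigeria: (1 + 0.0260)/(1 + 0.0292) − 1 = -0.3109%
Kenya: (1 + 0.0478)/(1 + 0.0199) − 1 = 2.7356%
Differential = -0.3109% − 2.7356% = -3.0465% → -3.05%.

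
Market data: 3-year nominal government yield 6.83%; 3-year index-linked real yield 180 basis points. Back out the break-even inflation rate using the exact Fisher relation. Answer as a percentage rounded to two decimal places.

(1 + π) = (1 + i)/(1 + r) = 1.06830 / 1.01800 = 1.049411
Break-even inflation = 1.049411 − 1 → 4.94%.

4.94%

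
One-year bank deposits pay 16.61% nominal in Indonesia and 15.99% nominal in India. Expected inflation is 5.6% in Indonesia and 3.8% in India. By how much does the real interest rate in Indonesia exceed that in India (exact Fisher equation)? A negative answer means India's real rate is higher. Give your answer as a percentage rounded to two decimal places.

Indonesia: (1 + 0.1661)/(1 + 0.0560) − 1 = 10.4261%
India: (1 + 0.1599)/(1 + 0.0380) − 1 = 11.7437%
Differential = 10.4261% − 11.7437% = -1.3176% → -1.32%.

-1.32%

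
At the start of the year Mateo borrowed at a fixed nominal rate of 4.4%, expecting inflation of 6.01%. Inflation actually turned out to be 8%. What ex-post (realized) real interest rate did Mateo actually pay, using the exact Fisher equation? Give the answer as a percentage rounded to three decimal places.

Ex-post: (1 + 0.0440)/(1 + 0.0800) − 1 = -3.3333%
So the realized real rate is -3.333%.

-3.333%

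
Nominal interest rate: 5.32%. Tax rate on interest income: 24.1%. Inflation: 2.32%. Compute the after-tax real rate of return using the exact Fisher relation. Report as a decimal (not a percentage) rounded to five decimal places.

After-tax nominal return = 5.32% × (1 − 0.241) = 4.03788%.
1 + r = 1.0403788 / 1.02320 = 1.016789
After-tax real rate = 1.016789 − 1 → 0.01679.

0.01679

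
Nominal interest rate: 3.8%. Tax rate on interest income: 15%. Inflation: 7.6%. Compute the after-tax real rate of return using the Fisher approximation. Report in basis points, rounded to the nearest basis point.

After-tax nominal return = 3.8% × (1 − 0.15) = 3.2300%.
r ≈ 3.2300% − 7.6% → -437 basis points.

-437 basis points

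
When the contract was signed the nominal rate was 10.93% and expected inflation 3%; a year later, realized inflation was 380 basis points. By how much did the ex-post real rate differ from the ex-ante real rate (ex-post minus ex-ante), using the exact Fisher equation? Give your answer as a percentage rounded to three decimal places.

Ex-ante: (1 + 0.1093)/(1 + 0.0300) − 1 = 7.6990%
Ex-post: (1 + 0.1093)/(1 + 0.0380) − 1 = 6.8690%
Difference (ex-post − ex-ante) = -0.8301% → -0.830%.

-0.830%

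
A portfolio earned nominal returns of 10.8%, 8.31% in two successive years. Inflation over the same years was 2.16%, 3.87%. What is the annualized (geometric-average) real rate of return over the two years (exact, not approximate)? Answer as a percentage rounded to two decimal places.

Compound the nominal returns: 1.1080 × 1.0831 = 1.20007480.
Compound inflation: 1.0216 × 1.0387 = 1.06113592.
Deflate: 1.20007480 / 1.06113592 = 1.13093410.
Annualized real rate = 1.13093410^(1/2) − 1 = 6.3454% → 6.35%.

6.35%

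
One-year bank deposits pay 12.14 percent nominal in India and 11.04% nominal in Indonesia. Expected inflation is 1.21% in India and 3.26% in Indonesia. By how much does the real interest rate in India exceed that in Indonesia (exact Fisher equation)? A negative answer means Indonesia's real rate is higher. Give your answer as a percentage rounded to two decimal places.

India: (1 + 0.1214)/(1 + 0.0121) − 1 = 10.7993%
Indonesia: (1 + 0.1104)/(1 + 0.0326) − 1 = 7.5344%
Differential = 10.7993% − 7.5344% = 3.2649% → 3.26%.

3.26%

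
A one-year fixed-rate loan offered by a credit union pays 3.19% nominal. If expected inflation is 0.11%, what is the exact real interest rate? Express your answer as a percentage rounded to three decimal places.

1 + r = 1.03190 / 1.00110 = 1.030766
r = 1.030766 − 1 = 3.0766%, i.e. 3.077%.

3.077%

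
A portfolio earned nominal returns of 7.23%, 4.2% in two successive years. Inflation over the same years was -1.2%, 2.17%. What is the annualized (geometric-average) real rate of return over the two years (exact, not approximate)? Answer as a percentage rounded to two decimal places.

Compound the nominal returns: 1.0723 × 1.0420 = 1.11733660.
Compound inflation: 0.9880 × 1.0217 = 1.00943960.
Deflate: 1.11733660 / 1.00943960 = 1.10688802.
Annualized real rate = 1.10688802^(1/2) − 1 = 5.2087% → 5.21%.

5.21%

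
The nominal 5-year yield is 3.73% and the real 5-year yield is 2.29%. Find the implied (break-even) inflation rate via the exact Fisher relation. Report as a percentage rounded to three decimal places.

1.408%

(1 + π) = (1 + i)/(1 + r) = 1.03730 / 1.02290 = 1.014078
Break-even inflation = 1.014078 − 1 → 1.408%.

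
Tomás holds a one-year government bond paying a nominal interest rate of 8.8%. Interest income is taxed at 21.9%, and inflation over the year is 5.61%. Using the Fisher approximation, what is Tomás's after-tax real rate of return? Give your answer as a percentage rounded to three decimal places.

1.263%

After-tax nominal return = 8.8% × (1 − 0.219) = 6.8728%.
r ≈ 6.8728% − 5.61% → 1.263%.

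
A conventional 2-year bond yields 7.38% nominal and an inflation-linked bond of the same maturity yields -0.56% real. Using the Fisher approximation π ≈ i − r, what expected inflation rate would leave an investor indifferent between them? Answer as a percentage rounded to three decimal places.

π ≈ i − r = 7.38% − (-0.56%) → 7.940%.

7.940%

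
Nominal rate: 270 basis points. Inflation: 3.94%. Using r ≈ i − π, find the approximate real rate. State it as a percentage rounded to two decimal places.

r ≈ i − π = 2.7% − 3.94% = -1.24%.

-1.24%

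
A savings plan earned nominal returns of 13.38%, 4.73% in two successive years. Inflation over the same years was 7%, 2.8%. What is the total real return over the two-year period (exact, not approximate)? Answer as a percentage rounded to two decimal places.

Nominal growth factor = 1.1338 × 1.0473 = 1.187429
Price-level growth factor = 1.0700 × 1.0280 = 1.099960
Real growth factor = 1.187429 / 1.099960 = 1.079520
Total real return = 1.079520 − 1 → 7.95%.

7.95%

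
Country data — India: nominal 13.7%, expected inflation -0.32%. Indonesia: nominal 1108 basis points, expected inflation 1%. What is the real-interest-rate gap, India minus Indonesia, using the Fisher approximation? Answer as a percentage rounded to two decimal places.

India: 13.7% − (-0.32%) = 14.020%
Indonesia: 11.08% − 1% = 10.080%
Differential = 3.940% → 3.94%.

3.94%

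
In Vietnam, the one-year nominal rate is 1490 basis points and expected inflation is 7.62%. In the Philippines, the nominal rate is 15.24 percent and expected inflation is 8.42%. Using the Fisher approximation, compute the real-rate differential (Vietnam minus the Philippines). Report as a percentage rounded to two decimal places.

Vietnam: 14.9% − 7.62% = 7.280%
The Philippines: 15.24% − 8.42% = 6.820%
Differential = 0.460% → 0.46%.

0.46%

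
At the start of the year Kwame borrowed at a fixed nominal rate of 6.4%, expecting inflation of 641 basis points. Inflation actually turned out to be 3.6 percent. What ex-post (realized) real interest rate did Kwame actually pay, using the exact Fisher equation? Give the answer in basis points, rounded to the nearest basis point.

Ex-post: (1 + 0.0640)/(1 + 0.0360) − 1 = 2.7027%
So the realized real rate is 270 basis points.

270 basis points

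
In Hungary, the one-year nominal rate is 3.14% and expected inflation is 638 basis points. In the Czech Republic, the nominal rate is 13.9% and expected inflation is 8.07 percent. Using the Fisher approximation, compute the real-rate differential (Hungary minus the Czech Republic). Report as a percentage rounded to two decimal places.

Hungary: 3.14% − 6.38% = -3.240%
The Czech Republic: 13.9% − 8.07% = 5.830%
Differential = -9.070% → -9.07%.

-9.07%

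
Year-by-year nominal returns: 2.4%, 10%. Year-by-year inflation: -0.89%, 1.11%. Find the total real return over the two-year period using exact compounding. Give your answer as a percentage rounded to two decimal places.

Compound the nominal returns: 1.0240 × 1.1000 = 1.126400.
Compound inflation: 0.9911 × 1.0111 = 1.002101.
Deflate: 1.126400 / 1.002101 = 1.124038.
Total real return = 1.124038 − 1 → 12.40%.

12.40%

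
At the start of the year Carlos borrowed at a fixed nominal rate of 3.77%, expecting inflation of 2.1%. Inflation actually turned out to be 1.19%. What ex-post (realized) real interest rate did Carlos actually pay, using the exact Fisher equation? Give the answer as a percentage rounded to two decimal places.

Ex-post: (1 + 0.0377)/(1 + 0.0119) − 1 = 2.5497%
So the realized real rate is 2.55%.

2.55%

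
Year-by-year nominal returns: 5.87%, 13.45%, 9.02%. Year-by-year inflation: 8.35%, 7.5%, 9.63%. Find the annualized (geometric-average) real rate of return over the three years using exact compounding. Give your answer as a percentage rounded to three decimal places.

0.841%

Nominal growth factor = 1.0587 × 1.1345 × 1.0902 = 1.30943393
Price-level growth factor = 1.0835 × 1.0750 × 1.0963 = 1.27692913
Real growth factor = 1.30943393 / 1.27692913 = 1.02545545
Annualized real rate = 1.02545545^(1/3) − 1 = 0.8414% → 0.841%.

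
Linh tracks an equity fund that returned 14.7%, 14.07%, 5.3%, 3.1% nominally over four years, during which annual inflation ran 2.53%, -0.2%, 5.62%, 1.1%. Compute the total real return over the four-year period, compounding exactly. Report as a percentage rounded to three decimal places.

30.000%

Compound the nominal returns: 1.1470 × 1.1407 × 1.0530 × 1.0310 = 1.420437.
Compound inflation: 1.0253 × 0.9980 × 1.0562 × 1.0110 = 1.092644.
Deflate: 1.420437 / 1.092644 = 1.299999.
Total real return = 1.299999 − 1 → 30.000%.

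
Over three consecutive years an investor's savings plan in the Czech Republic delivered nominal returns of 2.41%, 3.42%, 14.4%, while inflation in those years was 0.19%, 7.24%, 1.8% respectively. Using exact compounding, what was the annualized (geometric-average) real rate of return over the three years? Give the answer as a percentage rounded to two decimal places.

3.47%

Compound the nominal returns: 1.0241 × 1.0342 × 1.1440 = 1.21163811.
Compound inflation: 1.0019 × 1.0724 × 1.0180 = 1.09377744.
Deflate: 1.21163811 / 1.09377744 = 1.10775563.
Annualized real rate = 1.10775563^(1/3) − 1 = 3.4700% → 3.47%.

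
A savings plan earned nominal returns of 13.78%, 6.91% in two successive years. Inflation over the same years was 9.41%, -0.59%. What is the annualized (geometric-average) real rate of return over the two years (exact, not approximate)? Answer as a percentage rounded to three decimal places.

5.754%

Nominal growth factor = 1.1378 × 1.0691 = 1.21642198
Price-level growth factor = 1.0941 × 0.9941 = 1.08764481
Real growth factor = 1.21642198 / 1.08764481 = 1.11840002
Annualized real rate = 1.11840002^(1/2) − 1 = 5.7544% → 5.754%.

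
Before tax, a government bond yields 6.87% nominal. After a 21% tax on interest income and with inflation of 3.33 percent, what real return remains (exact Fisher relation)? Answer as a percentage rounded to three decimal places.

2.030%

After-tax nominal return = 6.87% × (1 − 0.21) = 5.4273%.
1 + r = 1.054273 / 1.03330 = 1.020297
After-tax real rate = 1.020297 − 1 → 2.030%.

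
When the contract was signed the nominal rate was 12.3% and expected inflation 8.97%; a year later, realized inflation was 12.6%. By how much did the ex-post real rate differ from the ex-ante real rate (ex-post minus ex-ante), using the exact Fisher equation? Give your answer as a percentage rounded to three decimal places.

-3.322%

Ex-ante: (1 + 0.1230)/(1 + 0.0897) − 1 = 3.0559%
Ex-post: (1 + 0.1230)/(1 + 0.1260) − 1 = -0.2664%
Difference (ex-post − ex-ante) = -3.3223% → -3.322%.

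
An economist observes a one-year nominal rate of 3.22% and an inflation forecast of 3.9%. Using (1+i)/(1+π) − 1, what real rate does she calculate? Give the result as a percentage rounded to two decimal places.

-0.65%

1 + r = 1.03220 / 1.03900 = 0.993455
r = 0.993455 − 1 = -0.6545%, i.e. -0.65%.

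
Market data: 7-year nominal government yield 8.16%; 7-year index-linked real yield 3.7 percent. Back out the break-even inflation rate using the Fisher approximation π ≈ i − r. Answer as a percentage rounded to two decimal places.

π ≈ i − r = 8.16% − 3.7% → 4.46%.

4.46%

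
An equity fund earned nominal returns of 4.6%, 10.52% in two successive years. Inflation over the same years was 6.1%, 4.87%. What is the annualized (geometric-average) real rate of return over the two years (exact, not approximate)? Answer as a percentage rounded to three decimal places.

Compound the nominal returns: 1.0460 × 1.1052 = 1.15603920.
Compound inflation: 1.0610 × 1.0487 = 1.11267070.
Deflate: 1.15603920 / 1.11267070 = 1.03897694.
Annualized real rate = 1.03897694^(1/2) − 1 = 1.9302% → 1.930%.

1.930%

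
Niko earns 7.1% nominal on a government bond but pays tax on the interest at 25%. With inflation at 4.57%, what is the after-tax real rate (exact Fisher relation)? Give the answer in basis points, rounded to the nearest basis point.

72 basis points

After-tax nominal return = 7.1% × (1 − 0.25) = 5.3250%.
1 + r = 1.05325 / 1.04570 = 1.007220
After-tax real rate = 1.007220 − 1 → 72 basis points.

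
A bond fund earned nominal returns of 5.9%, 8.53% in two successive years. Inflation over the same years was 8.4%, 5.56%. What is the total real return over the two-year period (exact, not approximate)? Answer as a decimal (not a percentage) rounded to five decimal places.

0.00442

Nominal growth factor = 1.0590 × 1.0853 = 1.149333
Price-level growth factor = 1.0840 × 1.0556 = 1.144270
Real growth factor = 1.149333 / 1.144270 = 1.004424
Total real return = 1.004424 − 1 → 0.00442.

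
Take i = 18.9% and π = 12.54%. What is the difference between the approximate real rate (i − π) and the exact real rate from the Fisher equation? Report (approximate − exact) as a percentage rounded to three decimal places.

0.709%

Approximate: r ≈ 18.900% − 12.540% = 6.3600%
Exact: (1 + 0.1890)/(1 + 0.1254) − 1 = 5.6513%
Error = 6.3600% − 5.6513% = 0.7087% → 0.709%.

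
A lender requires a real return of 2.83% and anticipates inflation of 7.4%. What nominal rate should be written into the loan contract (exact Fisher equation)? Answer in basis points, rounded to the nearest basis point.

1044 basis points

(1 + i) = (1 + r)(1 + π) = 1.02830 × 1.07400 = 1.1043942
i = 1.1043942 − 1, so the required nominal rate is 1044 basis points.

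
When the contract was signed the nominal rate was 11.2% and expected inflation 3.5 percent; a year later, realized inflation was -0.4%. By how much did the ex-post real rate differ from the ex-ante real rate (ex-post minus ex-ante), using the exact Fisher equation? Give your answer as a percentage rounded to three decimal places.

Ex-ante: (1 + 0.1120)/(1 + 0.0350) − 1 = 7.4396%
Ex-post: (1 + 0.1120)/(1 − 0.0040) − 1 = 11.6466%
Difference (ex-post − ex-ante) = 4.2070% → 4.207%.

4.207%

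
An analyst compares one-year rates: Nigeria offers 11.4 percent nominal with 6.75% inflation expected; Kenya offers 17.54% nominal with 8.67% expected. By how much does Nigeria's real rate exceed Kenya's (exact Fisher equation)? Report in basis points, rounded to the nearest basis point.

Nigeria: (1 + 0.1140)/(1 + 0.0675) − 1 = 4.3560%
Kenya: (1 + 0.1754)/(1 + 0.0867) − 1 = 8.1623%
Differential = 4.3560% − 8.1623% = -3.8064% → -381 basis points.

-381 basis points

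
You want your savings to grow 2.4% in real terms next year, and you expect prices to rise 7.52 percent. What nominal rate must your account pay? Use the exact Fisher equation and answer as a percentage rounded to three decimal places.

10.100%

(1 + i) = (1 + r)(1 + π) = 1.02400 × 1.07520 = 1.1010048
i = 1.1010048 − 1, so the required nominal rate is 10.100%.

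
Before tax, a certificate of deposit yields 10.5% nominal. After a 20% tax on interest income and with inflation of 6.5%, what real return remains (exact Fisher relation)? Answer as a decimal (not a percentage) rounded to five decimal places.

After-tax nominal return = 10.5% × (1 − 0.2) = 8.4000%.
1 + r = 1.08400 / 1.06500 = 1.017840
After-tax real rate = 1.017840 − 1 → 0.01784.

0.01784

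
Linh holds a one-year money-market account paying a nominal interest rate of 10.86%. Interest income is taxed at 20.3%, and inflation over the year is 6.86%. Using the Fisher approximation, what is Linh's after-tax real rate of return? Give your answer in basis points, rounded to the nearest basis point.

180 basis points

After-tax nominal return = 10.86% × (1 − 0.203) = 8.65542%.
r ≈ 8.65542% − 6.86% → 180 basis points.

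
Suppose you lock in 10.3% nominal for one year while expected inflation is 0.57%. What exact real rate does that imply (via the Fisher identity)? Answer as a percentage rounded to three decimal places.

1 + r = 1.10300 / 1.00570 = 1.096749
r = 1.096749 − 1 = 9.6749%, i.e. 9.675%.

9.675%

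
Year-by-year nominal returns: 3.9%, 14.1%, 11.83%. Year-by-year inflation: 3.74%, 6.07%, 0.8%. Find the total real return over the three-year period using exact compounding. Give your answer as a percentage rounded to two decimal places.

19.53%

Compound the nominal returns: 1.0390 × 1.1410 × 1.1183 = 1.325744.
Compound inflation: 1.0374 × 1.0607 × 1.0080 = 1.109173.
Deflate: 1.325744 / 1.109173 = 1.195254.
Total real return = 1.195254 − 1 → 19.53%.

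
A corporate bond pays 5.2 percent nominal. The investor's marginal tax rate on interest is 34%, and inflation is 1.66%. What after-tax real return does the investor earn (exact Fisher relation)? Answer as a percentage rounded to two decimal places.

1.74%

After-tax nominal return = 5.2% × (1 − 0.34) = 3.4320%.
1 + r = 1.03432 / 1.01660 = 1.017431
After-tax real rate = 1.017431 − 1 → 1.74%.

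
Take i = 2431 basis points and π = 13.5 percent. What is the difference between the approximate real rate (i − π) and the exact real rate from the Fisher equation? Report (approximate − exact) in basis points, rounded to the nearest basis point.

129 basis points

Approximate: r ≈ 24.310% − 13.500% = 10.8100%
Exact: (1 + 0.2431)/(1 + 0.1350) − 1 = 9.5242%
Error = 10.8100% − 9.5242% = 1.2858% → 129 basis points.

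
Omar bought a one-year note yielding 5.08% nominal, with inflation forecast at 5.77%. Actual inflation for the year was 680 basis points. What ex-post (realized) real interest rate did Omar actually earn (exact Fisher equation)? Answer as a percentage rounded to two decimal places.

-1.61%

Ex-post: (1 + 0.0508)/(1 + 0.0680) − 1 = -1.6105%
So the realized real rate is -1.61%.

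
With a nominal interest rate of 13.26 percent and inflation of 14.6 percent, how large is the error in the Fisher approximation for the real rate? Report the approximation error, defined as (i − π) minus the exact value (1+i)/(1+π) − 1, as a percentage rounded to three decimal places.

-0.171%

Approximate: r ≈ 13.260% − 14.600% = -1.3400%
Exact: (1 + 0.1326)/(1 + 0.1460) − 1 = -1.1693%
Error = -1.3400% − (-1.1693%) = -0.1707% → -0.171%.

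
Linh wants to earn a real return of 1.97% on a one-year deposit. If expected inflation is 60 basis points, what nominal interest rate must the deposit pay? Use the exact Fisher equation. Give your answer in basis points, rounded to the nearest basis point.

(1 + i) = (1 + r)(1 + π) = 1.01970 × 1.00600 = 1.0258182
i = 1.0258182 − 1, so the required nominal rate is 258 basis points.

258 basis points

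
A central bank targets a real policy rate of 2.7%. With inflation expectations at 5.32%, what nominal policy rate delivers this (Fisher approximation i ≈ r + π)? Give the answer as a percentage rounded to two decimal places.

i ≈ r + π = 2.7% + 5.32% = 8.02%.

8.02%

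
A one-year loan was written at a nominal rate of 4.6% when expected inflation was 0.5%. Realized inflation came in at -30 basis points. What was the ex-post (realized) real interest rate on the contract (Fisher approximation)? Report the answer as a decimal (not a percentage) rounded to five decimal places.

0.04900

Ex-post: 4.6% − (-0.3%) = 4.900%
So the realized real rate is 0.04900.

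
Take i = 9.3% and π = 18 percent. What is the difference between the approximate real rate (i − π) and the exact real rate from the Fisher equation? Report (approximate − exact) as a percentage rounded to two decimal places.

-1.33%

Approximate: r ≈ 9.300% − 18.000% = -8.7000%
Exact: (1 + 0.0930)/(1 + 0.1800) − 1 = -7.3729%
Error = -8.7000% − (-7.3729%) = -1.3271% → -1.33%.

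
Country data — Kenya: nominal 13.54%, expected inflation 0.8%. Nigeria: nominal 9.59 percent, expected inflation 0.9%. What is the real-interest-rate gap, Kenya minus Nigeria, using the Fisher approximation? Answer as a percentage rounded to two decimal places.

Kenya: 13.54% − 0.8% = 12.740%
Nigeria: 9.59% − 0.9% = 8.690%
Differential = 4.050% → 4.05%.

4.05%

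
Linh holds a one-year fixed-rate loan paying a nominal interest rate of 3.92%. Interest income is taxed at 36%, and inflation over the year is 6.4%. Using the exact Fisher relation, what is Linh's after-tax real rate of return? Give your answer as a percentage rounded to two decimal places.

-3.66%

After-tax nominal return = 3.92% × (1 − 0.36) = 2.5088%.
1 + r = 1.025088 / 1.06400 = 0.963429
After-tax real rate = 0.963429 − 1 → -3.66%.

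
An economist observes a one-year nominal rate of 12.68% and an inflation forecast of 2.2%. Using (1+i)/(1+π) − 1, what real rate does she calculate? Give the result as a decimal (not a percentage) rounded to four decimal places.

0.1025

1 + r = 1.12680 / 1.02200 = 1.102544
r = 1.102544 − 1 = 10.2544%, i.e. 0.1025.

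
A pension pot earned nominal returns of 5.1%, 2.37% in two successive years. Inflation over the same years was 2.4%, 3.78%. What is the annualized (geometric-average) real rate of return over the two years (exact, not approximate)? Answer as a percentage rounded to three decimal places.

Nominal growth factor = 1.0510 × 1.0237 = 1.07590870
Price-level growth factor = 1.0240 × 1.0378 = 1.06270720
Real growth factor = 1.07590870 / 1.06270720 = 1.01242252
Annualized real rate = 1.01242252^(1/2) − 1 = 0.6192% → 0.619%.

0.619%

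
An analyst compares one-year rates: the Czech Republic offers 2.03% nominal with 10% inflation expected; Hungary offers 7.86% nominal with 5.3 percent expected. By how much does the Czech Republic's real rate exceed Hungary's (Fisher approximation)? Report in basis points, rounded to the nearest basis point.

The Czech Republic: 2.03% − 10% = -7.970%
Hungary: 7.86% − 5.3% = 2.560%
Differential = -10.530% → -1053 basis points.

-1053 basis points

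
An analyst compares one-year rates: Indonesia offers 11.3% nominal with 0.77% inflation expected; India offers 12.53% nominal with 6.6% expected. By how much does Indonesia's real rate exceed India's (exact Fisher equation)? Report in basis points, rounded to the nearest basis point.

489 basis points

Indonesia: (1 + 0.1130)/(1 + 0.0077) − 1 = 10.4495%
India: (1 + 0.1253)/(1 + 0.0660) − 1 = 5.5629%
Differential = 10.4495% − 5.5629% = 4.8867% → 489 basis points.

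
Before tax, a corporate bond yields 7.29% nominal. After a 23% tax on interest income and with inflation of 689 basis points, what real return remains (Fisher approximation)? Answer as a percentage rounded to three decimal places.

After-tax nominal return = 7.29% × (1 − 0.23) = 5.6133%.
r ≈ 5.6133% − 6.89% → -1.277%.

-1.277%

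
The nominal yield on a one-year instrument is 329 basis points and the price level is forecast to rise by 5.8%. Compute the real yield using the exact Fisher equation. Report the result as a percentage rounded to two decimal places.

-2.37%

By the Fisher equation, 1 + r = (1 + i)/(1 + π).
1 + r = 1.03290 / 1.05800 = 0.976276
r = 0.976276 − 1 = -2.3724%, i.e. -2.37%.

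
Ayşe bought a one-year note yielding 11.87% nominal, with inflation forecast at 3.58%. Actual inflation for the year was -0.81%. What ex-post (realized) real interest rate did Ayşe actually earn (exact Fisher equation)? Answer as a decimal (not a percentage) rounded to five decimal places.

Ex-post: (1 + 0.1187)/(1 − 0.0081) − 1 = 12.78355%
So the realized real rate is 0.12784.

0.12784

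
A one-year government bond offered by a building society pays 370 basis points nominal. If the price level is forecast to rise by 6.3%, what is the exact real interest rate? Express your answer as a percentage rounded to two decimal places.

1 + r = 1.03700 / 1.06300 = 0.975541
r = 0.975541 − 1 = -2.4459%, i.e. -2.45%.

-2.45%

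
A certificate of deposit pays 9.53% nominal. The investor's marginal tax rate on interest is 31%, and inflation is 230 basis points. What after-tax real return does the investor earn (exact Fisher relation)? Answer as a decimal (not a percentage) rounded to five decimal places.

0.04180

After-tax nominal return = 9.53% × (1 − 0.31) = 6.5757%.
1 + r = 1.065757 / 1.02300 = 1.041796
After-tax real rate = 1.041796 − 1 → 0.04180.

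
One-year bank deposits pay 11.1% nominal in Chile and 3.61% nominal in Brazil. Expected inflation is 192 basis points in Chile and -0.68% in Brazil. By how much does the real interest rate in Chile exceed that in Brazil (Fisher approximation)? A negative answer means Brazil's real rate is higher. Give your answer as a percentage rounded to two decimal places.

4.89%

Chile: 11.1% − 1.92% = 9.180%
Brazil: 3.61% − (-0.68%) = 4.290%
Differential = 4.890% → 4.89%.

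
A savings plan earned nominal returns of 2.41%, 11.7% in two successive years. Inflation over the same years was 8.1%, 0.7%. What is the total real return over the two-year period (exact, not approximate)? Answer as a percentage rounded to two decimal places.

5.08%

Compound the nominal returns: 1.0241 × 1.1170 = 1.143920.
Compound inflation: 1.0810 × 1.0070 = 1.088567.
Deflate: 1.143920 / 1.088567 = 1.050849.
Total real return = 1.050849 − 1 → 5.08%.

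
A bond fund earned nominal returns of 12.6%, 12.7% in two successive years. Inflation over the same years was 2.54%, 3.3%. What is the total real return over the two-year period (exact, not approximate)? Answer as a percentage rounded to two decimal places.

Nominal growth factor = 1.1260 × 1.1270 = 1.269002
Price-level growth factor = 1.0254 × 1.0330 = 1.059238
Real growth factor = 1.269002 / 1.059238 = 1.198033
Total real return = 1.198033 − 1 → 19.80%.

19.80%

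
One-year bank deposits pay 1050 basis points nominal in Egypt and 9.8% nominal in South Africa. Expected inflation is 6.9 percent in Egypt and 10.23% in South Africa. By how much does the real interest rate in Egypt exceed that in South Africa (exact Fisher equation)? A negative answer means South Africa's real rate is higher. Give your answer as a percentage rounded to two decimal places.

Egypt: (1 + 0.1050)/(1 + 0.0690) − 1 = 3.3676%
South Africa: (1 + 0.0980)/(1 + 0.1023) − 1 = -0.3901%
Differential = 3.3676% − (-0.3901%) = 3.7577% → 3.76%.

3.76%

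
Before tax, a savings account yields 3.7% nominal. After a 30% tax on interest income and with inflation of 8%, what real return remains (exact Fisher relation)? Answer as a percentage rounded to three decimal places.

After-tax nominal return = 3.7% × (1 − 0.3) = 2.5900%.
1 + r = 1.02590 / 1.08000 = 0.949907
After-tax real rate = 0.949907 − 1 → -5.009%.

-5.009%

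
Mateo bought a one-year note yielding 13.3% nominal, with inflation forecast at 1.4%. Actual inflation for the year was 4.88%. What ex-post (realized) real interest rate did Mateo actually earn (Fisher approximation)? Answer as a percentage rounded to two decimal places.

Ex-post: 13.3% − 4.88% = 8.420%
So the realized real rate is 8.42%.

8.42%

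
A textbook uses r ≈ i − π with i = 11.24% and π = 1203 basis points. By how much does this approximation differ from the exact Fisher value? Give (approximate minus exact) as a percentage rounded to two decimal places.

Approximate: r ≈ 11.240% − 12.030% = -0.7900%
Exact: (1 + 0.1124)/(1 + 0.1203) − 1 = -0.7052%
Error = -0.7900% − (-0.7052%) = -0.0848% → -0.08%.

-0.08%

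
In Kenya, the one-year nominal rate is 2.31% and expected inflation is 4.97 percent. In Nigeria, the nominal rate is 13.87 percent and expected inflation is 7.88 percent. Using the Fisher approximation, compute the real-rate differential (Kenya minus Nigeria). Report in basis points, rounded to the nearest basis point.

Kenya: 2.31% − 4.97% = -2.660%
Nigeria: 13.87% − 7.88% = 5.990%
Differential = -8.650% → -865 basis points.

-865 basis points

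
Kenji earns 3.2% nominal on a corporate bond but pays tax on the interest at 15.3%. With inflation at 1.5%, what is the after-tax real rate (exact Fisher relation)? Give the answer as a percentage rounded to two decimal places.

After-tax nominal return = 3.2% × (1 − 0.153) = 2.7104%.
1 + r = 1.027104 / 1.01500 = 1.011925
After-tax real rate = 1.011925 − 1 → 1.19%.

1.19%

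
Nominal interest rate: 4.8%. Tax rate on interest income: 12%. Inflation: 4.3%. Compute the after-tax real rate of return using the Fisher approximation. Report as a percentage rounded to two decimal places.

After-tax nominal return = 4.8% × (1 − 0.12) = 4.2240%.
r ≈ 4.2240% − 4.3% → -0.08%.

-0.08%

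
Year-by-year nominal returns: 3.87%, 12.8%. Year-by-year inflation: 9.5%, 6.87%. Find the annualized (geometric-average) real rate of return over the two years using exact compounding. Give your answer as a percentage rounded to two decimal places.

0.06%

Nominal growth factor = 1.0387 × 1.1280 = 1.17165360
Price-level growth factor = 1.0950 × 1.0687 = 1.17022650
Real growth factor = 1.17165360 / 1.17022650 = 1.00121951
Annualized real rate = 1.00121951^(1/2) − 1 = 0.0610% → 0.06%.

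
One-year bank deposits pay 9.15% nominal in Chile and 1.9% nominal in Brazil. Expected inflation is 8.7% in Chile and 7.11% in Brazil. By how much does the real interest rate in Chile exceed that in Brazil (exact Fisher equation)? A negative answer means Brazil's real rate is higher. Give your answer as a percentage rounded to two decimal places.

Chile: (1 + 0.0915)/(1 + 0.0870) − 1 = 0.4140%
Brazil: (1 + 0.0190)/(1 + 0.0711) − 1 = -4.8642%
Differential = 0.4140% − (-4.8642%) = 5.2781% → 5.28%.

5.28%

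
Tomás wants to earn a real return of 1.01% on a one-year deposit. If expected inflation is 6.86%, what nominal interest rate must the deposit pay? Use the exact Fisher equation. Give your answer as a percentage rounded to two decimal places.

(1 + i) = (1 + r)(1 + π) = 1.01010 × 1.06860 = 1.07939286
i = 1.07939286 − 1, so the required nominal rate is 7.94%.

7.94%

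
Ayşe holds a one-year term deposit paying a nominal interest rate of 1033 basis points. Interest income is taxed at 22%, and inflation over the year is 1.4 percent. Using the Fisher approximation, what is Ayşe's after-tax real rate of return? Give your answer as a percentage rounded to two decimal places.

After-tax nominal return = 10.33% × (1 − 0.22) = 8.0574%.
r ≈ 8.0574% − 1.4% → 6.66%.

6.66%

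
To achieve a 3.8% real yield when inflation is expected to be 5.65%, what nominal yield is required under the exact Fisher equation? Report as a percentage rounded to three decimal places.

9.665%

(1 + i) = (1 + r)(1 + π) = 1.03800 × 1.05650 = 1.096647
i = 1.096647 − 1, so the required nominal rate is 9.665%.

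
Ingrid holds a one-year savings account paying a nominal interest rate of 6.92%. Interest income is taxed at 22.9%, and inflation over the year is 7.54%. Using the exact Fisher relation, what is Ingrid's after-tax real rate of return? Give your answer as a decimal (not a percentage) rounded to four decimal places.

-0.0205

After-tax nominal return = 6.92% × (1 − 0.229) = 5.33532%.
1 + r = 1.0533532 / 1.07540 = 0.979499
After-tax real rate = 0.979499 − 1 → -0.0205.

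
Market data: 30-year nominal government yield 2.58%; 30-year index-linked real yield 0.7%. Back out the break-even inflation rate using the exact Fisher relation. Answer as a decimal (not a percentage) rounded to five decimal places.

(1 + π) = (1 + i)/(1 + r) = 1.02580 / 1.00700 = 1.018669
Break-even inflation = 1.018669 − 1 → 0.01867.

0.01867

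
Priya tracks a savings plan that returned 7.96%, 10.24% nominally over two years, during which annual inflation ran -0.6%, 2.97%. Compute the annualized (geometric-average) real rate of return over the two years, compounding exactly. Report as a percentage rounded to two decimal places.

7.83%

Nominal growth factor = 1.0796 × 1.1024 = 1.19015104
Price-level growth factor = 0.9940 × 1.0297 = 1.02352180
Real growth factor = 1.19015104 / 1.02352180 = 1.16279989
Annualized real rate = 1.16279989^(1/2) − 1 = 7.8332% → 7.83%.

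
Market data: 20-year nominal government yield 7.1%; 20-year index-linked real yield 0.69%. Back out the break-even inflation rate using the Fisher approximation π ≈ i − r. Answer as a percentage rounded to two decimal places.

6.41%

π ≈ i − r = 7.1% − 0.69% → 6.41%.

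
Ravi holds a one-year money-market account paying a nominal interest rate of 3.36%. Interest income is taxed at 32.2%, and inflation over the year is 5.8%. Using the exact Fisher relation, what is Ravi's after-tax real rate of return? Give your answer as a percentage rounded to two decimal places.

After-tax nominal return = 3.36% × (1 − 0.322) = 2.27808%.
1 + r = 1.0227808 / 1.05800 = 0.966712
After-tax real rate = 0.966712 − 1 → -3.33%.

-3.33%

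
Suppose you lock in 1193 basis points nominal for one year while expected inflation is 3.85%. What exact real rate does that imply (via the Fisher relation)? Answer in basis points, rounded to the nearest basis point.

778 basis points

By the Fisher relation, 1 + r = (1 + i)/(1 + π).
1 + r = 1.11930 / 1.03850 = 1.077805
r = 1.077805 − 1 = 7.7805%, i.e. 778 basis points.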